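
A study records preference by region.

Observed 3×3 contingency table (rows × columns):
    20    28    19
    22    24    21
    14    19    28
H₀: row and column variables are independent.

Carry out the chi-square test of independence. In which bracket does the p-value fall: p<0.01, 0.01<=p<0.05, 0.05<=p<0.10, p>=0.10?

Row totals [67, 67, 61], col totals [56, 71, 68], n=195
χ² = (20−19.24)²/19.24 + (28−24.39)²/24.39 + (19−23.36)²/23.36 + (22−19.24)²/19.24 + (24−24.39)²/24.39 + (21−23.36)²/23.36 + (14−17.52)²/17.52 + (19−22.21)²/22.21 + (28−21.27)²/21.27 = 5.3177
df = 4
p-value (upper-tail) = 0.25623
→ bracket: p>=0.10

p-value bracket: p>=0.10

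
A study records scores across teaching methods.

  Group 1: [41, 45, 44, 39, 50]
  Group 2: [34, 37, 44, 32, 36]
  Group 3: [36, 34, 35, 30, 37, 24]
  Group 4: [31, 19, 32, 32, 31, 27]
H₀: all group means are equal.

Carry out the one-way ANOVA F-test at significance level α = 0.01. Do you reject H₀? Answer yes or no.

Group means [43.80, 36.60, 32.67, 28.67], grand mean 35.000
SSB = Σnᵢ(x̄ᵢ−x̄)² = 673.333; SSW = ΣΣ(x−x̄ᵢ)² = 402.667
MSB = 673.333/3 = 224.4444; MSW = 402.667/18 = 22.3704
F = MSB/MSW = 10.0331
df = (3, 18)
p-value (upper-tail) = 0.00041
At α=0.01: p < α → reject H₀

reject H₀: yes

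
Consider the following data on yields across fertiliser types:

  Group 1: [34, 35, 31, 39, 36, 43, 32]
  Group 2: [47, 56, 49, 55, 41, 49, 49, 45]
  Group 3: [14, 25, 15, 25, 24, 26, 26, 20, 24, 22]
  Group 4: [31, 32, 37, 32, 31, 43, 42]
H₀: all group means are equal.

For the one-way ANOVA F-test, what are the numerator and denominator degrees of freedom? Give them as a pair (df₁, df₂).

k = 4 groups, N = 32 total
df = (k−1, N−k) = (4−1, 32−4) = (3, 28)

degrees of freedom = [3, 28]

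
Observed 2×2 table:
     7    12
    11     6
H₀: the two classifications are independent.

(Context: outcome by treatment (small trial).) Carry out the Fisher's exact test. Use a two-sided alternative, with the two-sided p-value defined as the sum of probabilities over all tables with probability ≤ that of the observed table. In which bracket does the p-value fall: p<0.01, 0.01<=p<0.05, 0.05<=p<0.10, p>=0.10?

p-value bracket: p>=0.10

Margins: r₁=19, r₂=17, c₁=18, c₂=18, n=36
p_obs = C(19,7)·C(17,11)/C(36,18); sum pmf over tables with pmf ≤ p_obs
p-value (two-sided) = 0.18114
→ bracket: p>=0.10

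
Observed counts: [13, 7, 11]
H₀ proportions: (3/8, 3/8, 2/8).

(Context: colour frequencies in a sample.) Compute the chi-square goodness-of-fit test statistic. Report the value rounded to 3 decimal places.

test statistic = 3.366

n = 31; E_i = n·p_i = [11.62, 11.62, 7.75]
χ² = (13−11.62)²/11.62 + (7−11.62)²/11.62 + (11−7.75)²/7.75 = 3.3656
df = 2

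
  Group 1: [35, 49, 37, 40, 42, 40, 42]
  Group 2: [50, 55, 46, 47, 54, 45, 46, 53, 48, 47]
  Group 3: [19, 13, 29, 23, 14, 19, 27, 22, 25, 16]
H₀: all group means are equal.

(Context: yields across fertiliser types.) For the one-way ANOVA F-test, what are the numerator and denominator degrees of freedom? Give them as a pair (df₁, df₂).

k = 3 groups, N = 27 total
df = (k−1, N−k) = (3−1, 27−3) = (2, 24)

degrees of freedom = [2, 24]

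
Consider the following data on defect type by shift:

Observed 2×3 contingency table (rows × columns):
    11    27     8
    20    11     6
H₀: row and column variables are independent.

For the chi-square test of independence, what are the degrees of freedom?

df = (r−1)(c−1) = (2−1)·(3−1) = 2

degrees of freedom = 2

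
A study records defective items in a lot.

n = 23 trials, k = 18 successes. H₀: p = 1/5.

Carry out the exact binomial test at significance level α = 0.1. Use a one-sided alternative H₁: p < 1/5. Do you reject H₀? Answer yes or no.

Exact binomial: n=23, k=18, p₀=1/5=0.2000
P(X≤18) from Σ C(n,i)·p₀^i·(1−p₀)^(n−i)
p-value (one-sided, H₁ less) = 1.00000
At α=0.1: p ≥ α → fail to reject H₀

reject H₀: no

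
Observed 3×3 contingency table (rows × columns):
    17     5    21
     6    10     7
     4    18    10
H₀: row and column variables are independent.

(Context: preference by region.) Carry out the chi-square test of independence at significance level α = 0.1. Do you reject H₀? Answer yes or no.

reject H₀: yes

Row totals [43, 23, 32], col totals [27, 33, 38], n=98
χ² = (17−11.85)²/11.85 + (5−14.48)²/14.48 + (21−16.67)²/16.67 + (6−6.34)²/6.34 + (10−7.74)²/7.74 + (7−8.92)²/8.92 + (4−8.82)²/8.82 + (18−10.78)²/10.78 + (10−12.41)²/12.41 = 18.5996
df = 4
p-value (upper-tail) = 0.00094
At α=0.1: p < α → reject H₀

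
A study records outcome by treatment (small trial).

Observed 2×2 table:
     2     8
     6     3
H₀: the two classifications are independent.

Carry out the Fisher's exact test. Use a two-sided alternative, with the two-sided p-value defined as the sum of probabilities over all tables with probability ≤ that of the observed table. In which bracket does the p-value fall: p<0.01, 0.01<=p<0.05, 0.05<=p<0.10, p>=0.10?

p-value bracket: 0.05<=p<0.10

Margins: r₁=10, r₂=9, c₁=8, c₂=11, n=19
p_obs = C(10,2)·C(9,6)/C(19,8); sum pmf over tables with pmf ≤ p_obs
p-value (two-sided) = 0.06978
→ bracket: 0.05<=p<0.10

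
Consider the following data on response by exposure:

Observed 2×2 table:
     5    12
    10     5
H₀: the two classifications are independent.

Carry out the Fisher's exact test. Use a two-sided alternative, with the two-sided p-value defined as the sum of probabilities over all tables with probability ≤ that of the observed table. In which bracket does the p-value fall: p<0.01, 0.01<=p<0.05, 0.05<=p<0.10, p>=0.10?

Margins: r₁=17, r₂=15, c₁=15, c₂=17, n=32
p_obs = C(17,5)·C(15,10)/C(32,15); sum pmf over tables with pmf ≤ p_obs
p-value (two-sided) = 0.07446
→ bracket: 0.05<=p<0.10

p-value bracket: 0.05<=p<0.10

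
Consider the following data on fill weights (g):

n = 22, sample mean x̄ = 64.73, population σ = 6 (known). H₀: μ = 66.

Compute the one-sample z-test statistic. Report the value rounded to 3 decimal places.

SE = σ/√n = 6/√22 = 1.2792
z = (x̄−μ₀)/SE = (64.73−66)/1.2792 = -0.9928

test statistic = -0.993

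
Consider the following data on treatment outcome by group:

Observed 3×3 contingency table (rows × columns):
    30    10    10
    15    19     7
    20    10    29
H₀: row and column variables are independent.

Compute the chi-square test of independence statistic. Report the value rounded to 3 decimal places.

Row totals [50, 41, 59], col totals [65, 39, 46], n=150
χ² = (30−21.67)²/21.67 + (10−13.00)²/13.00 + (10−15.33)²/15.33 + (15−17.77)²/17.77 + (19−10.66)²/10.66 + (7−12.57)²/12.57 + (20−25.57)²/25.57 + (10−15.34)²/15.34 + (29−18.09)²/18.09 = 24.8242
df = 4

test statistic = 24.824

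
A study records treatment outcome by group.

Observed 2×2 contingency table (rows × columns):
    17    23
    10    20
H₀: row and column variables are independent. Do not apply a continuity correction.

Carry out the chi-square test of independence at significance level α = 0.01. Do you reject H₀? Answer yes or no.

reject H₀: no

Row totals [40, 30], col totals [27, 43], n=70
χ² = (17−15.43)²/15.43 + (23−24.57)²/24.57 + (10−11.57)²/11.57 + (20−18.43)²/18.43 = 0.6080
df = 1
p-value (upper-tail) = 0.43556
At α=0.01: p ≥ α → fail to reject H₀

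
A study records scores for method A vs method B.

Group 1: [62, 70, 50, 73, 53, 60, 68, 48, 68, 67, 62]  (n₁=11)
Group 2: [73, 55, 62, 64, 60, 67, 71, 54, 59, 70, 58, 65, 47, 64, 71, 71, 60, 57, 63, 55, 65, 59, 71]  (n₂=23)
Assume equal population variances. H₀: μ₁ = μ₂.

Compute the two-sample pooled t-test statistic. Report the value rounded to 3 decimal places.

test statistic = -0.277

x̄₁=61.909, s₁=8.408, n₁=11
x̄₂=62.652, s₂=6.760, n₂=23
s_p² = [10·8.408² + 22·6.760²]/32 = 53.5040
SE = √(s_p²·(1/11+1/23)) = 2.6815
t = (61.909−62.652)/2.6815 = -0.2771
df = 32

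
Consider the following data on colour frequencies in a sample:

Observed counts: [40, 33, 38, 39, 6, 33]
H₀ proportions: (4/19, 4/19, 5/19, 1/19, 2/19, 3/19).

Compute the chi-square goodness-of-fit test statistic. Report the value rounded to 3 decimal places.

test statistic = 98.820

n = 189; E_i = n·p_i = [39.79, 39.79, 49.74, 9.95, 19.89, 29.84]
χ² = (40−39.79)²/39.79 + (33−39.79)²/39.79 + (38−49.74)²/49.74 + (39−9.95)²/9.95 + (6−19.89)²/19.89 + (33−29.84)²/29.84 = 98.8198
df = 5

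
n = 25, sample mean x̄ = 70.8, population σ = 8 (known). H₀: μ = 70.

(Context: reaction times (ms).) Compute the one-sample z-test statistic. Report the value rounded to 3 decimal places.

test statistic = 0.500

SE = σ/√n = 8/√25 = 1.6000
z = (x̄−μ₀)/SE = (70.8−70)/1.6000 = 0.5000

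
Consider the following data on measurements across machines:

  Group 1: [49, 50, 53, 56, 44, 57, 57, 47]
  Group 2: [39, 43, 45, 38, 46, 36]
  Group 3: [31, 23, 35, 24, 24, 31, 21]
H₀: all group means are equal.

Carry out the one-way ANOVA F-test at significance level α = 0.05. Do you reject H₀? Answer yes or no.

Group means [51.62, 41.17, 27.00], grand mean 40.429
SSB = Σnᵢ(x̄ᵢ−x̄)² = 2268.435; SSW = ΣΣ(x−x̄ᵢ)² = 416.708
MSB = 2268.435/2 = 1134.2173; MSW = 416.708/18 = 23.1505
F = MSB/MSW = 48.9933
df = (2, 18)
p-value (upper-tail) = 0.00000
At α=0.05: p < α → reject H₀

reject H₀: yes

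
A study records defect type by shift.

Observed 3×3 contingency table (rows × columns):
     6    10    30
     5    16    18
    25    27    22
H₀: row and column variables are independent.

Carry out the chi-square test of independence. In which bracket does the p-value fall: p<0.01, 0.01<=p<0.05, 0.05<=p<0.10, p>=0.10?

Row totals [46, 39, 74], col totals [36, 53, 70], n=159
χ² = (6−10.42)²/10.42 + (10−15.33)²/15.33 + (30−20.25)²/20.25 + (5−8.83)²/8.83 + (16−13.00)²/13.00 + (18−17.17)²/17.17 + (25−16.75)²/16.75 + (27−24.67)²/24.67 + (22−32.58)²/32.58 = 18.5264
df = 4
p-value (upper-tail) = 0.00097
→ bracket: p<0.01

p-value bracket: p<0.01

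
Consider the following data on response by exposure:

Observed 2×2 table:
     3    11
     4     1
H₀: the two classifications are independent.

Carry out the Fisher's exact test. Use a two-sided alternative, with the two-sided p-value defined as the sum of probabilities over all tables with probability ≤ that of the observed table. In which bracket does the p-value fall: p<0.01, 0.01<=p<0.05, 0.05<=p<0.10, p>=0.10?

p-value bracket: 0.01<=p<0.05

Margins: r₁=14, r₂=5, c₁=7, c₂=12, n=19
p_obs = C(14,3)·C(5,4)/C(19,7); sum pmf over tables with pmf ≤ p_obs
p-value (two-sided) = 0.03793
→ bracket: 0.01<=p<0.05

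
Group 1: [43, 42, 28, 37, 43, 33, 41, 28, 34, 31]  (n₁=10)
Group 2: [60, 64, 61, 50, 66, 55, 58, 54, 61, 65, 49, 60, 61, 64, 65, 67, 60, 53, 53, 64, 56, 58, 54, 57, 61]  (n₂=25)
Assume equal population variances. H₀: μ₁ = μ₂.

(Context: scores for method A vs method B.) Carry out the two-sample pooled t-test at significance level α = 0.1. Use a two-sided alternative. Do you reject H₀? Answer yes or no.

x̄₁=36.000, s₁=6.018, n₁=10
x̄₂=59.040, s₂=5.054, n₂=25
s_p² = [9·6.018² + 24·5.054²]/33 = 28.4533
SE = √(s_p²·(1/10+1/25)) = 1.9959
t = (36.000−59.040)/1.9959 = -11.5439
df = 33
p-value (two-sided) = 0.00000
At α=0.1: p < α → reject H₀

reject H₀: yes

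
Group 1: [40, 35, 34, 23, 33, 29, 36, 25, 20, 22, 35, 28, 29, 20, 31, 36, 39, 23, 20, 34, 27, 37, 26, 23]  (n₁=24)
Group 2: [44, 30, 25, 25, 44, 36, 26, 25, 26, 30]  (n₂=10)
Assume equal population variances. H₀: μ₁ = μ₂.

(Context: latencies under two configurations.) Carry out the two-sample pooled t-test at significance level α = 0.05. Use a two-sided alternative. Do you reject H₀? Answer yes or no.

x̄₁=29.375, s₁=6.432, n₁=24
x̄₂=31.100, s₂=7.622, n₂=10
s_p² = [23·6.432² + 9·7.622²]/32 = 46.0789
SE = √(s_p²·(1/24+1/10)) = 2.5550
t = (29.375−31.100)/2.5550 = -0.6752
df = 32
p-value (two-sided) = 0.50443
At α=0.05: p ≥ α → fail to reject H₀

reject H₀: no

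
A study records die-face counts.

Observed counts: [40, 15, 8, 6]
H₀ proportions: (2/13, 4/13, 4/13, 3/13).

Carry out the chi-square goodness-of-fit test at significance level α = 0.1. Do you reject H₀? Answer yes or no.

n = 69; E_i = n·p_i = [10.62, 21.23, 21.23, 15.92]
χ² = (40−10.62)²/10.62 + (15−21.23)²/21.23 + (8−21.23)²/21.23 + (6−15.92)²/15.92 = 97.5978
df = 3
p-value (upper-tail) = 0.00000
At α=0.1: p < α → reject H₀

reject H₀: yes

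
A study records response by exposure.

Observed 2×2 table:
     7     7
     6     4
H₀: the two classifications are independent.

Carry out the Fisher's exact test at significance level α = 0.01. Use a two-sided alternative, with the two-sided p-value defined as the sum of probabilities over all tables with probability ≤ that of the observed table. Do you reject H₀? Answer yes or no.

Margins: r₁=14, r₂=10, c₁=13, c₂=11, n=24
p_obs = C(14,7)·C(10,6)/C(24,13); sum pmf over tables with pmf ≤ p_obs
p-value (two-sided) = 0.69683
At α=0.01: p ≥ α → fail to reject H₀

reject H₀: no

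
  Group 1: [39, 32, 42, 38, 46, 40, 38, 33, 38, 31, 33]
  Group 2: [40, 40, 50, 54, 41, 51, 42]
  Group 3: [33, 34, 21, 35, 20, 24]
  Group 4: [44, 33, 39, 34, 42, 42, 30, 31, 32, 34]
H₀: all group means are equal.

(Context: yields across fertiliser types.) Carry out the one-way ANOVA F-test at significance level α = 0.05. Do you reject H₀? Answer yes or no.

reject H₀: yes

Group means [37.27, 45.43, 27.83, 36.10], grand mean 36.941
SSB = Σnᵢ(x̄ᵢ−x̄)² = 1010.253; SSW = ΣΣ(x−x̄ᵢ)² = 907.629
MSB = 1010.253/3 = 336.7510; MSW = 907.629/30 = 30.2543
F = MSB/MSW = 11.1307
df = (3, 30)
p-value (upper-tail) = 0.00004
At α=0.05: p < α → reject H₀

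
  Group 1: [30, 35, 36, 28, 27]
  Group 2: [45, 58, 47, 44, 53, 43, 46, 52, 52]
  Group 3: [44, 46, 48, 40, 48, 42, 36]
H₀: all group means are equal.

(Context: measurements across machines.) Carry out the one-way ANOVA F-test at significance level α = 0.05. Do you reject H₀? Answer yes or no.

Group means [31.20, 48.89, 43.43], grand mean 42.857
SSB = Σnᵢ(x̄ᵢ−x̄)² = 1009.168; SSW = ΣΣ(x−x̄ᵢ)² = 389.403
MSB = 1009.168/2 = 504.5841; MSW = 389.403/18 = 21.6335
F = MSB/MSW = 23.3242
df = (2, 18)
p-value (upper-tail) = 0.00001
At α=0.05: p < α → reject H₀

reject H₀: yes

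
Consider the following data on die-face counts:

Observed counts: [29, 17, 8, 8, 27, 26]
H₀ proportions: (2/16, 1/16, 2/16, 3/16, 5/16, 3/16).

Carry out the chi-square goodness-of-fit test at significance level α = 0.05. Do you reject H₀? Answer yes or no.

reject H₀: yes

n = 115; E_i = n·p_i = [14.38, 7.19, 14.38, 21.56, 35.94, 21.56]
χ² = (29−14.38)²/14.38 + (17−7.19)²/7.19 + (8−14.38)²/14.38 + (8−21.56)²/21.56 + (27−35.94)²/35.94 + (26−21.56)²/21.56 = 42.7693
df = 5
p-value (upper-tail) = 0.00000
At α=0.05: p < α → reject H₀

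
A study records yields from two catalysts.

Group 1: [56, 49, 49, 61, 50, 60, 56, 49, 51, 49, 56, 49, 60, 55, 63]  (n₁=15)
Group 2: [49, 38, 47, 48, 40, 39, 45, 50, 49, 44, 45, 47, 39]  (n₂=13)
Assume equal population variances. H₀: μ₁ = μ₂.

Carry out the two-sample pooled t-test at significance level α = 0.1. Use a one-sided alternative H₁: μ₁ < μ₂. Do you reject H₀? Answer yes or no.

reject H₀: no

x̄₁=54.200, s₁=5.102, n₁=15
x̄₂=44.615, s₂=4.273, n₂=13
s_p² = [14·5.102² + 12·4.273²]/26 = 22.4414
SE = √(s_p²·(1/15+1/13)) = 1.7951
t = (54.200−44.615)/1.7951 = 5.3393
df = 26
p-value (one-sided, H₁ less) = 0.99999
At α=0.1: p ≥ α → fail to reject H₀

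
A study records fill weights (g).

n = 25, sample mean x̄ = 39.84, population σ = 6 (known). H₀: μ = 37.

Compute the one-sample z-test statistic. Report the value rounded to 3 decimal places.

SE = σ/√n = 6/√25 = 1.2000
z = (x̄−μ₀)/SE = (39.84−37)/1.2000 = 2.3667

test statistic = 2.367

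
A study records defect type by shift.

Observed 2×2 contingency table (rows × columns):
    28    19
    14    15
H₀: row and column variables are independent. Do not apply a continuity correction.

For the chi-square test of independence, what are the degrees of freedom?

degrees of freedom = 1

df = (r−1)(c−1) = (2−1)·(2−1) = 1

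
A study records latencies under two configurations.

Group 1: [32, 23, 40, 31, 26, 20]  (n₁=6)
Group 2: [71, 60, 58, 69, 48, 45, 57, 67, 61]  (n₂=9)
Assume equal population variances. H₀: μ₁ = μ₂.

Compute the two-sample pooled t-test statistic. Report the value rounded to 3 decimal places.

test statistic = -7.077

x̄₁=28.667, s₁=7.202, n₁=6
x̄₂=59.556, s₂=8.890, n₂=9
s_p² = [5·7.202² + 8·8.890²]/13 = 68.5812
SE = √(s_p²·(1/6+1/9)) = 4.3647
t = (28.667−59.556)/4.3647 = -7.0770
df = 13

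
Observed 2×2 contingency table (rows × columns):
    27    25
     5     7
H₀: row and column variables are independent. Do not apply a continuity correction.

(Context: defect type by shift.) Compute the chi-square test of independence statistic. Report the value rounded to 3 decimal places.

Row totals [52, 12], col totals [32, 32], n=64
χ² = (27−26.00)²/26.00 + (25−26.00)²/26.00 + (5−6.00)²/6.00 + (7−6.00)²/6.00 = 0.4103
df = 1

test statistic = 0.410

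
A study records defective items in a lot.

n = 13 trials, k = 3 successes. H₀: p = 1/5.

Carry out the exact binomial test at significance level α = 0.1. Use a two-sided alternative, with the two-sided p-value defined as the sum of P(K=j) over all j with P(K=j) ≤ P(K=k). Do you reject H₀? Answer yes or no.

reject H₀: no

Exact binomial: n=13, k=3, p₀=1/5=0.2000
P(X=j) = C(n,j)·p₀^j·(1−p₀)^(n−j); p = Σ P(X=j) over j with P(X=j) ≤ P(X=3)
p-value (two-sided) = 0.73199
At α=0.1: p ≥ α → fail to reject H₀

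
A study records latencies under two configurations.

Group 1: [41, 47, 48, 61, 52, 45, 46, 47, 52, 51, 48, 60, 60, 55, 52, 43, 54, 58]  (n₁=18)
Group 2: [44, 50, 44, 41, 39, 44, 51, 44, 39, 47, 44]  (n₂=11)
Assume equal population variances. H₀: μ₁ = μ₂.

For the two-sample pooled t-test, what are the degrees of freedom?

degrees of freedom = 27

df = n₁ + n₂ − 2 = 18 + 11 − 2 = 27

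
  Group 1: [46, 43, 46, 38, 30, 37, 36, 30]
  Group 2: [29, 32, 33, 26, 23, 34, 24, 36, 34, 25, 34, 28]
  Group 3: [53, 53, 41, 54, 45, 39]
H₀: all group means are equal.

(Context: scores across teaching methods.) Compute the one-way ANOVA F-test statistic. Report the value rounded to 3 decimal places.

Group means [38.25, 29.83, 47.50], grand mean 36.500
SSB = Σnᵢ(x̄ᵢ−x̄)² = 1283.833; SSW = ΣΣ(x−x̄ᵢ)² = 736.667
MSB = 1283.833/2 = 641.9167; MSW = 736.667/23 = 32.0290
F = MSB/MSW = 20.0417
df = (2, 23)

test statistic = 20.042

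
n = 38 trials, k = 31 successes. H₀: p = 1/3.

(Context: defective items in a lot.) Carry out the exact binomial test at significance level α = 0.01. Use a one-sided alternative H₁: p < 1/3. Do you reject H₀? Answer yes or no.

Exact binomial: n=38, k=31, p₀=1/3=0.3333
P(X≤31) from Σ C(n,i)·p₀^i·(1−p₀)^(n−i)
p-value (one-sided, H₁ less) = 1.00000
At α=0.01: p ≥ α → fail to reject H₀

reject H₀: no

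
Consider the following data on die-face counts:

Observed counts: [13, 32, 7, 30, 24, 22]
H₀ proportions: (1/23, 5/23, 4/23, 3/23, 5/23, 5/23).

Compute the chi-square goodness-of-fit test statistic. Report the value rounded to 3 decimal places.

test statistic = 33.368

n = 128; E_i = n·p_i = [5.57, 27.83, 22.26, 16.70, 27.83, 27.83]
χ² = (13−5.57)²/5.57 + (32−27.83)²/27.83 + (7−22.26)²/22.26 + (30−16.70)²/16.70 + (24−27.83)²/27.83 + (22−27.83)²/27.83 = 33.3684
df = 5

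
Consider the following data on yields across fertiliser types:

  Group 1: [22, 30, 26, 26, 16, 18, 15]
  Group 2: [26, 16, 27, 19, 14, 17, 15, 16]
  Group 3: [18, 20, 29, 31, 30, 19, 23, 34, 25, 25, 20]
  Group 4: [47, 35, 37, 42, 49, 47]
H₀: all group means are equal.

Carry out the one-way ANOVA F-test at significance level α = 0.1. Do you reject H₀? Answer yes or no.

Group means [21.86, 18.75, 24.91, 42.83], grand mean 26.062
SSB = Σnᵢ(x̄ᵢ−x̄)² = 2253.775; SSW = ΣΣ(x−x̄ᵢ)² = 838.100
MSB = 2253.775/3 = 751.2585; MSW = 838.100/28 = 29.9321
F = MSB/MSW = 25.0987
df = (3, 28)
p-value (upper-tail) = 0.00000
At α=0.1: p < α → reject H₀

reject H₀: yes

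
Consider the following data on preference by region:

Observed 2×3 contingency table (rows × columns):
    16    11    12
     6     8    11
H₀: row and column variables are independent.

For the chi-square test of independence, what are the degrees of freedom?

df = (r−1)(c−1) = (2−1)·(3−1) = 2

degrees of freedom = 2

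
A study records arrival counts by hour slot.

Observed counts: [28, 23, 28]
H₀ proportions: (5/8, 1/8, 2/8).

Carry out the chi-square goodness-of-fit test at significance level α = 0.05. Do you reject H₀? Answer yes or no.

reject H₀: yes

n = 79; E_i = n·p_i = [49.38, 9.88, 19.75]
χ² = (28−49.38)²/49.38 + (23−9.88)²/9.88 + (28−19.75)²/19.75 = 30.1443
df = 2
p-value (upper-tail) = 0.00000
At α=0.05: p < α → reject H₀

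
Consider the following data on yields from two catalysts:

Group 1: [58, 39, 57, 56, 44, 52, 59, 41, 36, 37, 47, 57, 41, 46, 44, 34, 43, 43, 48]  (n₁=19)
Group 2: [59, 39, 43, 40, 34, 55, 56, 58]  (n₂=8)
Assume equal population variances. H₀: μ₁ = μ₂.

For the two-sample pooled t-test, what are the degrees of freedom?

degrees of freedom = 25

df = n₁ + n₂ − 2 = 19 + 8 − 2 = 25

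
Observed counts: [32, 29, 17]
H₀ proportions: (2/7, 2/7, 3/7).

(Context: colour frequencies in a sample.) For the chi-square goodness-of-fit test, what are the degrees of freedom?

df = k − 1 = 3 − 1 = 2

degrees of freedom = 2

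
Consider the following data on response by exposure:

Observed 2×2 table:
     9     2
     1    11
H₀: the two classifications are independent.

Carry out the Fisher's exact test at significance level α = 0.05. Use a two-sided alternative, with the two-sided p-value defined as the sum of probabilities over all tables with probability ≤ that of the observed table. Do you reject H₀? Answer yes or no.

reject H₀: yes

Margins: r₁=11, r₂=12, c₁=10, c₂=13, n=23
p_obs = C(11,9)·C(12,1)/C(23,10); sum pmf over tables with pmf ≤ p_obs
p-value (two-sided) = 0.00064
At α=0.05: p < α → reject H₀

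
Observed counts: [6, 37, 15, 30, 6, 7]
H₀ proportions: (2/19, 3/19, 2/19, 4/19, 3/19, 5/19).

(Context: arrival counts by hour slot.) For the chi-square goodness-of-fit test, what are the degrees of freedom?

degrees of freedom = 5

df = k − 1 = 6 − 1 = 5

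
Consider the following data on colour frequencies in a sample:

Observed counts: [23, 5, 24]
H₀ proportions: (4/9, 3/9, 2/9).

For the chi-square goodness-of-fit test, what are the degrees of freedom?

df = k − 1 = 3 − 1 = 2

degrees of freedom = 2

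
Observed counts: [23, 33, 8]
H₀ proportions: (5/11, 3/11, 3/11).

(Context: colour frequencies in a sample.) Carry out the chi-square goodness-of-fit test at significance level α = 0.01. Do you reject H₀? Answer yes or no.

reject H₀: yes

n = 64; E_i = n·p_i = [29.09, 17.45, 17.45]
χ² = (23−29.09)²/29.09 + (33−17.45)²/17.45 + (8−17.45)²/17.45 = 20.2417
df = 2
p-value (upper-tail) = 0.00004
At α=0.01: p < α → reject H₀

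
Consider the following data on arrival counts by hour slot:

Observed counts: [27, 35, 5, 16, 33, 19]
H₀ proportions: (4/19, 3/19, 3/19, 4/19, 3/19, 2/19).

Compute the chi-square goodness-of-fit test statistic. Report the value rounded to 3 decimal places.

n = 135; E_i = n·p_i = [28.42, 21.32, 21.32, 28.42, 21.32, 14.21]
χ² = (27−28.42)²/28.42 + (35−21.32)²/21.32 + (5−21.32)²/21.32 + (16−28.42)²/28.42 + (33−21.32)²/21.32 + (19−14.21)²/14.21 = 34.7920
df = 5

test statistic = 34.792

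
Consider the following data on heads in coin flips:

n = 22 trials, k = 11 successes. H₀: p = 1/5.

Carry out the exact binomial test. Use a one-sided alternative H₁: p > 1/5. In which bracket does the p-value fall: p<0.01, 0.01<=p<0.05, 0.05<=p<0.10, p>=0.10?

Exact binomial: n=22, k=11, p₀=1/5=0.2000
P(X≥11) from Σ C(n,i)·p₀^i·(1−p₀)^(n−i)
p-value (one-sided, H₁ greater) = 0.00159
→ bracket: p<0.01

p-value bracket: p<0.01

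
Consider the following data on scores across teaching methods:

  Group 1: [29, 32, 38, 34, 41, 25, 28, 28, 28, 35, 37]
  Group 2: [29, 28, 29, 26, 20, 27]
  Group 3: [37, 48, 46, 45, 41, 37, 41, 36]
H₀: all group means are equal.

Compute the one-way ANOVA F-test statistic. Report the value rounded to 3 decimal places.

Group means [32.27, 26.50, 41.38], grand mean 33.800
SSB = Σnᵢ(x̄ᵢ−x̄)² = 804.443; SSW = ΣΣ(x−x̄ᵢ)² = 463.557
MSB = 804.443/2 = 402.2216; MSW = 463.557/22 = 21.0708
F = MSB/MSW = 19.0891
df = (2, 22)

test statistic = 19.089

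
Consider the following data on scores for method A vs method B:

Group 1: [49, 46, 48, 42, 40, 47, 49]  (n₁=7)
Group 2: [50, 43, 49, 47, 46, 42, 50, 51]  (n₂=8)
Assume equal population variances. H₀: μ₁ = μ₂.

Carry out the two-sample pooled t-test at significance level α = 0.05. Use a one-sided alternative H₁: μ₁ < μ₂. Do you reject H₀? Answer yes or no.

x̄₁=45.857, s₁=3.532, n₁=7
x̄₂=47.250, s₂=3.370, n₂=8
s_p² = [6·3.532² + 7·3.370²]/13 = 11.8736
SE = √(s_p²·(1/7+1/8)) = 1.7834
t = (45.857−47.250)/1.7834 = -0.7810
df = 13
p-value (one-sided, H₁ less) = 0.22439
At α=0.05: p ≥ α → fail to reject H₀

reject H₀: no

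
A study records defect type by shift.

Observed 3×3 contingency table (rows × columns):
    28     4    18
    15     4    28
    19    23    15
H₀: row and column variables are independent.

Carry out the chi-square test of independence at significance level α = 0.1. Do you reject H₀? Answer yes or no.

Row totals [50, 47, 57], col totals [62, 31, 61], n=154
χ² = (28−20.13)²/20.13 + (4−10.06)²/10.06 + (18−19.81)²/19.81 + (15−18.92)²/18.92 + (4−9.46)²/9.46 + (28−18.62)²/18.62 + (19−22.95)²/22.95 + (23−11.47)²/11.47 + (15−22.58)²/22.58 = 30.3913
df = 4
p-value (upper-tail) = 0.00000
At α=0.1: p < α → reject H₀

reject H₀: yes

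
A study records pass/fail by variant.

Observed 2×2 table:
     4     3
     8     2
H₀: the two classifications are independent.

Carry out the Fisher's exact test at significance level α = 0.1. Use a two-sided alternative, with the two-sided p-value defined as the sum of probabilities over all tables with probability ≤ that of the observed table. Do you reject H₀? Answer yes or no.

Margins: r₁=7, r₂=10, c₁=12, c₂=5, n=17
p_obs = C(7,4)·C(10,8)/C(17,12); sum pmf over tables with pmf ≤ p_obs
p-value (two-sided) = 0.59276
At α=0.1: p ≥ α → fail to reject H₀

reject H₀: no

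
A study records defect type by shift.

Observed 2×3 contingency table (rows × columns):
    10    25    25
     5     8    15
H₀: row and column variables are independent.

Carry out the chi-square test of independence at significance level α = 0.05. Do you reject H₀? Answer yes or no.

Row totals [60, 28], col totals [15, 33, 40], n=88
χ² = (10−10.23)²/10.23 + (25−22.50)²/22.50 + (25−27.27)²/27.27 + (5−4.77)²/4.77 + (8−10.50)²/10.50 + (15−12.73)²/12.73 = 1.4841
df = 2
p-value (upper-tail) = 0.47613
At α=0.05: p ≥ α → fail to reject H₀

reject H₀: no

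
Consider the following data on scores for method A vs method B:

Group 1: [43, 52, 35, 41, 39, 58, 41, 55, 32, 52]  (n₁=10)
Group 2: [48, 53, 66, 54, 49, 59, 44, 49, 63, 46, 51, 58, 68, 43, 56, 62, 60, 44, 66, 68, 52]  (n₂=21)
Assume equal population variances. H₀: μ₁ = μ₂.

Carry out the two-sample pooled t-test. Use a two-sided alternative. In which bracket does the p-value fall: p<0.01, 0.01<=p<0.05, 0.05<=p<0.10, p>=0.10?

x̄₁=44.800, s₁=8.867, n₁=10
x̄₂=55.190, s₂=8.250, n₂=21
s_p² = [9·8.867² + 20·8.250²]/29 = 71.3392
SE = √(s_p²·(1/10+1/21)) = 3.2452
t = (44.800−55.190)/3.2452 = -3.2018
df = 29
p-value (two-sided) = 0.00330
→ bracket: p<0.01

p-value bracket: p<0.01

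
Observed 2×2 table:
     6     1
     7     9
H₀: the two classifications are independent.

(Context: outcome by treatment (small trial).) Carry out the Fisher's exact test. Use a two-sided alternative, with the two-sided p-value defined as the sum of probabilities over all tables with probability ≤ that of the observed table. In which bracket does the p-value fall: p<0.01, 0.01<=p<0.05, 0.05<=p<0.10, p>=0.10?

p-value bracket: 0.05<=p<0.10

Margins: r₁=7, r₂=16, c₁=13, c₂=10, n=23
p_obs = C(7,6)·C(16,7)/C(23,13); sum pmf over tables with pmf ≤ p_obs
p-value (two-sided) = 0.08862
→ bracket: 0.05<=p<0.10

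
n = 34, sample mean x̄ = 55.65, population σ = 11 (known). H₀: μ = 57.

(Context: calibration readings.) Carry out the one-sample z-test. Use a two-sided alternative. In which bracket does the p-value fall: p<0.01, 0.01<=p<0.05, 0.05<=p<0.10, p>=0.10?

p-value bracket: p>=0.10

SE = σ/√n = 11/√34 = 1.8865
z = (x̄−μ₀)/SE = (55.65−57)/1.8865 = -0.7156
p-value (two-sided) = 0.47423
→ bracket: p>=0.10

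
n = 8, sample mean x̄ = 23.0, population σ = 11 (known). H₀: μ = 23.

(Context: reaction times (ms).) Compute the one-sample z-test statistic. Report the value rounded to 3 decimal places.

SE = σ/√n = 11/√8 = 3.8891
z = (x̄−μ₀)/SE = (23.0−23)/3.8891 = 0.0000

test statistic = 0.000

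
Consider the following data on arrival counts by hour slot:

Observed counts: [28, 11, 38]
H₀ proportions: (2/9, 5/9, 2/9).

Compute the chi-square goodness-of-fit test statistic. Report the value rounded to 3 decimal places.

test statistic = 56.036

n = 77; E_i = n·p_i = [17.11, 42.78, 17.11]
χ² = (28−17.11)²/17.11 + (11−42.78)²/42.78 + (38−17.11)²/17.11 = 56.0364
df = 2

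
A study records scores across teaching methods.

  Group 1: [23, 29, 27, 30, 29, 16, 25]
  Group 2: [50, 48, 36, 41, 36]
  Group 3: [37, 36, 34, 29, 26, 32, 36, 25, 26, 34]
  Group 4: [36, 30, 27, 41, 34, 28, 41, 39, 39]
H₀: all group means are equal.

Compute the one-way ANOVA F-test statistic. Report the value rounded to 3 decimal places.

Group means [25.57, 42.20, 31.50, 35.00], grand mean 32.903
SSB = Σnᵢ(x̄ᵢ−x̄)² = 867.695; SSW = ΣΣ(x−x̄ᵢ)² = 753.014
MSB = 867.695/3 = 289.2318; MSW = 753.014/27 = 27.8894
F = MSB/MSW = 10.3707
df = (3, 27)

test statistic = 10.371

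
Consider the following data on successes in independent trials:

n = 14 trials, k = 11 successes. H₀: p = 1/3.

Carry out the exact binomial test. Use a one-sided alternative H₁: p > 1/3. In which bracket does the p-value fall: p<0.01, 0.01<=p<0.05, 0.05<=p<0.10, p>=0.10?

Exact binomial: n=14, k=11, p₀=1/3=0.3333
P(X≥11) from Σ C(n,i)·p₀^i·(1−p₀)^(n−i)
p-value (one-sided, H₁ greater) = 0.00069
→ bracket: p<0.01

p-value bracket: p<0.01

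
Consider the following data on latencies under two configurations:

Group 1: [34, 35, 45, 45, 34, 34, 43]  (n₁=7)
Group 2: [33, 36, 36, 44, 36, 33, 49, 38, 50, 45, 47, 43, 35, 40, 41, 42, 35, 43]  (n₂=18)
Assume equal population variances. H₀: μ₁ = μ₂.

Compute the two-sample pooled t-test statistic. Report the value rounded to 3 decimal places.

x̄₁=38.571, s₁=5.442, n₁=7
x̄₂=40.333, s₂=5.380, n₂=18
s_p² = [6·5.442² + 17·5.380²]/23 = 29.1180
SE = √(s_p²·(1/7+1/18)) = 2.4036
t = (38.571−40.333)/2.4036 = -0.7330
df = 23

test statistic = -0.733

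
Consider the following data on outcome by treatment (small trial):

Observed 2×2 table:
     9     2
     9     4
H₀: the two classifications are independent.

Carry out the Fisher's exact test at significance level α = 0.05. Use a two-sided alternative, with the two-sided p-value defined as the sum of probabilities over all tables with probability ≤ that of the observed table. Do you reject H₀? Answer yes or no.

Margins: r₁=11, r₂=13, c₁=18, c₂=6, n=24
p_obs = C(11,9)·C(13,9)/C(24,18); sum pmf over tables with pmf ≤ p_obs
p-value (two-sided) = 0.64940
At α=0.05: p ≥ α → fail to reject H₀

reject H₀: no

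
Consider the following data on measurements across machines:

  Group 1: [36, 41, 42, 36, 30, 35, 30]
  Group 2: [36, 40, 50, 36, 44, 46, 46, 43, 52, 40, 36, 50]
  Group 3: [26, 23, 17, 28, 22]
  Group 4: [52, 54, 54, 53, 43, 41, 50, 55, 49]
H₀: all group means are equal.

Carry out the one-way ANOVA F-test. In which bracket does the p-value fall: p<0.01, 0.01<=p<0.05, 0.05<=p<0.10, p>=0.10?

p-value bracket: p<0.01

Group means [35.71, 43.25, 23.20, 50.11], grand mean 40.485
SSB = Σnᵢ(x̄ᵢ−x̄)² = 2578.875; SSW = ΣΣ(x−x̄ᵢ)² = 767.367
MSB = 2578.875/3 = 859.6250; MSW = 767.367/29 = 26.4609
F = MSB/MSW = 32.4866
df = (3, 29)
p-value (upper-tail) = 0.00000
→ bracket: p<0.01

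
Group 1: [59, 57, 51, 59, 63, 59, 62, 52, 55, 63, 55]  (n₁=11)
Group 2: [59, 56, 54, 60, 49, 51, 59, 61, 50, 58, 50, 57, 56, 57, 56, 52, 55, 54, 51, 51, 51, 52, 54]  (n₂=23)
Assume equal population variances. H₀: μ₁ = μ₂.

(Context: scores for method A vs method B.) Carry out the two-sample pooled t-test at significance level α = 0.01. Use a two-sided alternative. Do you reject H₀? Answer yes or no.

x̄₁=57.727, s₁=4.149, n₁=11
x̄₂=54.478, s₂=3.553, n₂=23
s_p² = [10·4.149² + 22·3.553²]/32 = 14.0600
SE = √(s_p²·(1/11+1/23)) = 1.3746
t = (57.727−54.478)/1.3746 = 2.3636
df = 32
p-value (two-sided) = 0.02434
At α=0.01: p ≥ α → fail to reject H₀

reject H₀: no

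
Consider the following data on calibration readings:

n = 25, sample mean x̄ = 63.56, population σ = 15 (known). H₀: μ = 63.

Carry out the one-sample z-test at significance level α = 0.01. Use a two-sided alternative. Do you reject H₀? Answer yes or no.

SE = σ/√n = 15/√25 = 3.0000
z = (x̄−μ₀)/SE = (63.56−63)/3.0000 = 0.1867
p-value (two-sided) = 0.85192
At α=0.01: p ≥ α → fail to reject H₀

reject H₀: no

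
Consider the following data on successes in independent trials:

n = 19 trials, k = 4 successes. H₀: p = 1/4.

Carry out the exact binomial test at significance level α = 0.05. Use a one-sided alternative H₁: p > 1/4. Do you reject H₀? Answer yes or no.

Exact binomial: n=19, k=4, p₀=1/4=0.2500
P(X≥4) from Σ C(n,i)·p₀^i·(1−p₀)^(n−i)
p-value (one-sided, H₁ greater) = 0.73691
At α=0.05: p ≥ α → fail to reject H₀

reject H₀: no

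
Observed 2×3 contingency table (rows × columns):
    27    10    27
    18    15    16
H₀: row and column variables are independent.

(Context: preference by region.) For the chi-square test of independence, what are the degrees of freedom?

degrees of freedom = 2

df = (r−1)(c−1) = (2−1)·(3−1) = 2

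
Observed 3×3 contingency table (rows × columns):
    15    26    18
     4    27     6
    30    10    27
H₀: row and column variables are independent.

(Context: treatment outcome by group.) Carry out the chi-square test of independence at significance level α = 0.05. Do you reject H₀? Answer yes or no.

Row totals [59, 37, 67], col totals [49, 63, 51], n=163
χ² = (15−17.74)²/17.74 + (26−22.80)²/22.80 + (18−18.46)²/18.46 + (4−11.12)²/11.12 + (27−14.30)²/14.30 + (6−11.58)²/11.58 + (30−20.14)²/20.14 + (10−25.90)²/25.90 + (27−20.96)²/20.96 = 35.7283
df = 4
p-value (upper-tail) = 0.00000
At α=0.05: p < α → reject H₀

reject H₀: yes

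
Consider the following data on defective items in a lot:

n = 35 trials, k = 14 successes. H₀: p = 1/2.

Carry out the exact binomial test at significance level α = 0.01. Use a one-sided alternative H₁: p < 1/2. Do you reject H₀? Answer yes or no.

Exact binomial: n=35, k=14, p₀=1/2=0.5000
P(X≤14) from Σ C(n,i)·p₀^i·(1−p₀)^(n−i)
p-value (one-sided, H₁ less) = 0.15525
At α=0.01: p ≥ α → fail to reject H₀

reject H₀: no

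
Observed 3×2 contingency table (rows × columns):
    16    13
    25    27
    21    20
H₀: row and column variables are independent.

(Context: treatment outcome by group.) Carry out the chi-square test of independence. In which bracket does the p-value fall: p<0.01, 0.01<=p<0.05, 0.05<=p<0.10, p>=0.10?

Row totals [29, 52, 41], col totals [62, 60], n=122
χ² = (16−14.74)²/14.74 + (13−14.26)²/14.26 + (25−26.43)²/26.43 + (27−25.57)²/25.57 + (21−20.84)²/20.84 + (20−20.16)²/20.16 = 0.3790
df = 2
p-value (upper-tail) = 0.82738
→ bracket: p>=0.10

p-value bracket: p>=0.10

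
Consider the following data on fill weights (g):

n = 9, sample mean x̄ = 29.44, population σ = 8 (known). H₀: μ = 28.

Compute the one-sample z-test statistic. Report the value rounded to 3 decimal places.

SE = σ/√n = 8/√9 = 2.6667
z = (x̄−μ₀)/SE = (29.44−28)/2.6667 = 0.5400

test statistic = 0.540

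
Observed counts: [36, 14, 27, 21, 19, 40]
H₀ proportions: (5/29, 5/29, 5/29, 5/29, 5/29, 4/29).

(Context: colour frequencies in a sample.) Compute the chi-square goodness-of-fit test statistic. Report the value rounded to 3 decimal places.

n = 157; E_i = n·p_i = [27.07, 27.07, 27.07, 27.07, 27.07, 21.66]
χ² = (36−27.07)²/27.07 + (14−27.07)²/27.07 + (27−27.07)²/27.07 + (21−27.07)²/27.07 + (19−27.07)²/27.07 + (40−21.66)²/21.66 = 28.5631
df = 5

test statistic = 28.563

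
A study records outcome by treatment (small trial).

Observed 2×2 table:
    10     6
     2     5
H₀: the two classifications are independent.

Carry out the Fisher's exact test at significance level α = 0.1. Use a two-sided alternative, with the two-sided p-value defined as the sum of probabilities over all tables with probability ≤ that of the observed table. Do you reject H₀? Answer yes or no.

Margins: r₁=16, r₂=7, c₁=12, c₂=11, n=23
p_obs = C(16,10)·C(7,2)/C(23,12); sum pmf over tables with pmf ≤ p_obs
p-value (two-sided) = 0.19303
At α=0.1: p ≥ α → fail to reject H₀

reject H₀: no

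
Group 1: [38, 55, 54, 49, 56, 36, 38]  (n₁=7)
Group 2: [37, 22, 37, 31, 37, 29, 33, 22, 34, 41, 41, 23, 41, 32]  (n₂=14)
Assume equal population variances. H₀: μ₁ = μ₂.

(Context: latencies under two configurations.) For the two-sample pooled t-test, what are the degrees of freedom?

df = n₁ + n₂ − 2 = 7 + 14 − 2 = 19

degrees of freedom = 19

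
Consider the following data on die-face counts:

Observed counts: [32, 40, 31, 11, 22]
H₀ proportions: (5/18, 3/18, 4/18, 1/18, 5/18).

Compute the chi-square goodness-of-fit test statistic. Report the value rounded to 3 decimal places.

n = 136; E_i = n·p_i = [37.78, 22.67, 30.22, 7.56, 37.78]
χ² = (32−37.78)²/37.78 + (40−22.67)²/22.67 + (31−30.22)²/30.22 + (11−7.56)²/7.56 + (22−37.78)²/37.78 = 22.3184
df = 4

test statistic = 22.318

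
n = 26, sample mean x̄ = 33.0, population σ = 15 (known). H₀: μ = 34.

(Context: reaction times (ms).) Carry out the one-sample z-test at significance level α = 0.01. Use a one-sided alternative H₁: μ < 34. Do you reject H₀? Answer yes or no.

reject H₀: no

SE = σ/√n = 15/√26 = 2.9417
z = (x̄−μ₀)/SE = (33.0−34)/2.9417 = -0.3399
p-value (one-sided, H₁ less) = 0.36695
At α=0.01: p ≥ α → fail to reject H₀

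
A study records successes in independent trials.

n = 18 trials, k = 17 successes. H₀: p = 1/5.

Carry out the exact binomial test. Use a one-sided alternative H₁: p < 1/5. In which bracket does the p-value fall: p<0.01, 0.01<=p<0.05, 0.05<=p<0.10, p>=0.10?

p-value bracket: p>=0.10

Exact binomial: n=18, k=17, p₀=1/5=0.2000
P(X≤17) from Σ C(n,i)·p₀^i·(1−p₀)^(n−i)
p-value (one-sided, H₁ less) = 1.00000
→ bracket: p>=0.10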